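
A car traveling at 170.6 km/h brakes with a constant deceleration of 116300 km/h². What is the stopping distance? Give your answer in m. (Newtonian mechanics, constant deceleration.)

v₀ = 170.6 km/h × 0.2777777777777778 = 47.3889 m/s
a = 116300 km/h² × 7.716049382716049e-05 = 8.97377 m/s²
d = v₀² / (2a) = 47.3889² / (2 × 8.97377) = 2245.71 / 17.9475 = 125.1 m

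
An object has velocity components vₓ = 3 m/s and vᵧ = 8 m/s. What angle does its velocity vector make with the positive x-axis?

θ = arctan(vᵧ/vₓ) = arctan(8/3) = 69.44°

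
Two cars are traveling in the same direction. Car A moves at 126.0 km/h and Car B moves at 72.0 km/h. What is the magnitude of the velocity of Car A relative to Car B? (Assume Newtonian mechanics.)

v_rel = |v_A - v_B| = |126.0 - 72.0| = 54.0 km/h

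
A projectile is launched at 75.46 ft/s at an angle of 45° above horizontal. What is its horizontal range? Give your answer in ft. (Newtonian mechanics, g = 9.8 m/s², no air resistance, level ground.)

v₀ = 75.46 ft/s × 0.3048 = 23.0002 m/s
R = v₀² × sin(2θ) / g = 23.0002² × sin(2 × 45°) / 9.8 = 529.009 × 1.0 / 9.8 = 53.9805 m
R = 53.9805 m / 0.3048 = 177.1 ft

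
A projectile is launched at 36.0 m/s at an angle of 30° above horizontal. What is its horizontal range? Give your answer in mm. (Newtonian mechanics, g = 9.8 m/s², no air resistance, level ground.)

R = v₀² × sin(2θ) / g = 36.0² × sin(2 × 30°) / 9.8 = 1296.0 × 0.866025 / 9.8 = 114.527 m
R = 114.527 m / 0.001 = 114500 mm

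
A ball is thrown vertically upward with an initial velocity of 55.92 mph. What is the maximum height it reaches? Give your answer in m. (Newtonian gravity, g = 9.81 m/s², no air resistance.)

v₀ = 55.92 mph × 0.44704 = 24.9985 m/s
h_max = v₀² / (2g) = 24.9985² / (2 × 9.81) = 624.925 / 19.62 = 31.85 m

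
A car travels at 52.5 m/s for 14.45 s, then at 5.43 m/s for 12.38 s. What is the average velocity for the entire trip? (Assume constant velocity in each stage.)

d₁ = v₁t₁ = 52.5 × 14.45 = 758.625 m
d₂ = v₂t₂ = 5.43 × 12.38 = 67.2234 m
d_total = 825.8484 m, t_total = 26.83 s
v_avg = d_total/t_total = 825.8484/26.83 = 30.78 m/s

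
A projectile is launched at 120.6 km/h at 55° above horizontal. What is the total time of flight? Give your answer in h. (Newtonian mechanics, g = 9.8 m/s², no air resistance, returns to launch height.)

v₀ = 120.6 km/h × 0.2777777777777778 = 33.5 m/s
T = 2 × v₀ × sin(θ) / g = 2 × 33.5 × sin(55°) / 9.8 = 2 × 33.5 × 0.819152 / 9.8 = 5.60032 s
T = 5.60032 s / 3600.0 = 0.001556 h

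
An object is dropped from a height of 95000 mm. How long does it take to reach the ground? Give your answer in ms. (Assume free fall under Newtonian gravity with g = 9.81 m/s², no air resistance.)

h = 95000 mm × 0.001 = 95.0 m
t = √(2h/g) = √(2 × 95.0 / 9.81) = 4.40091 s
t = 4.40091 s / 0.001 = 4401 ms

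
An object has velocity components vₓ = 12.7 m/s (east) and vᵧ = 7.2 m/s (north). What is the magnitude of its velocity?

|v| = √(vₓ² + vᵧ²) = √(12.7² + 7.2²) = √(213.13) = 14.6 m/s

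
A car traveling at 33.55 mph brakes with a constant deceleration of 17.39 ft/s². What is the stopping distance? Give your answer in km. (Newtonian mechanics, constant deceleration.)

v₀ = 33.55 mph × 0.44704 = 14.9982 m/s
a = 17.39 ft/s² × 0.3048 = 5.30047 m/s²
d = v₀² / (2a) = 14.9982² / (2 × 5.30047) = 224.946 / 10.6009 = 21.2195 m
d = 21.2195 m / 1000.0 = 0.02122 km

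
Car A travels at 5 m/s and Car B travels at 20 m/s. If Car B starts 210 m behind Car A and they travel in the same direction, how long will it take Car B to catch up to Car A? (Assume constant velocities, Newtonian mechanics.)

Relative speed: v_rel = 20 - 5 = 15 m/s
Time to catch: t = d₀/v_rel = 210/15 = 14.0 s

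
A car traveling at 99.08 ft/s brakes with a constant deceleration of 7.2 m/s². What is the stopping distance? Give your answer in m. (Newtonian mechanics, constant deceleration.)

v₀ = 99.08 ft/s × 0.3048 = 30.1996 m/s
d = v₀² / (2a) = 30.1996² / (2 × 7.2) = 912.016 / 14.4 = 63.33 m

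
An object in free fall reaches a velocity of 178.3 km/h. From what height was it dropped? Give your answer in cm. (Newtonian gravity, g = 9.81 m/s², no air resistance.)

v = 178.3 km/h × 0.2777777777777778 = 49.5278 m/s
h = v² / (2g) = 49.5278² / (2 × 9.81) = 125.026 m
h = 125.026 m / 0.01 = 12500 cm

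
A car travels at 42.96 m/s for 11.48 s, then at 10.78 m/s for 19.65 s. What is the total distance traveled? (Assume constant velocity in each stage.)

d₁ = v₁t₁ = 42.96 × 11.48 = 493.1808 m
d₂ = v₂t₂ = 10.78 × 19.65 = 211.827 m
d_total = 493.1808 + 211.827 = 705.01 m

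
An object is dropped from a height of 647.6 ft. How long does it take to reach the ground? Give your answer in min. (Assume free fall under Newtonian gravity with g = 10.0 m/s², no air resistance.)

h = 647.6 ft × 0.3048 = 197.388 m
t = √(2h/g) = √(2 × 197.388 / 10.0) = 6.28312 s
t = 6.28312 s / 60.0 = 0.1047 min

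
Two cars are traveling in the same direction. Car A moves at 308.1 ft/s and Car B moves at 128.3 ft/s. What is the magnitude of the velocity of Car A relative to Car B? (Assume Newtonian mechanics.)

v_rel = |v_A - v_B| = |308.1 - 128.3| = 179.8 ft/s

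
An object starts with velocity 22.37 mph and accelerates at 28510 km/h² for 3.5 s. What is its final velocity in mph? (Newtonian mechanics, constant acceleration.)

v₀ = 22.37 mph × 0.44704 = 10.0003 m/s
a = 28510 km/h² × 7.716049382716049e-05 = 2.19985 m/s²
v = v₀ + a × t = 10.0003 + 2.19985 × 3.5 = 17.6998 m/s
v = 17.6998 m/s / 0.44704 = 39.59 mph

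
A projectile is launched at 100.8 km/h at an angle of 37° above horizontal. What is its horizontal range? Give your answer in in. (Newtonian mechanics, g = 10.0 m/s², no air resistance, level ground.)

v₀ = 100.8 km/h × 0.2777777777777778 = 28.0 m/s
R = v₀² × sin(2θ) / g = 28.0² × sin(2 × 37°) / 10.0 = 784.0 × 0.961262 / 10.0 = 75.3629 m
R = 75.3629 m / 0.0254 = 2967 in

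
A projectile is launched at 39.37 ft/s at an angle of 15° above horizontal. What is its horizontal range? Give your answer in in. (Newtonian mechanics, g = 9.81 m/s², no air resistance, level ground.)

v₀ = 39.37 ft/s × 0.3048 = 12.0 m/s
R = v₀² × sin(2θ) / g = 12.0² × sin(2 × 15°) / 9.81 = 144.0 × 0.5 / 9.81 = 7.33945 m
R = 7.33945 m / 0.0254 = 289.0 in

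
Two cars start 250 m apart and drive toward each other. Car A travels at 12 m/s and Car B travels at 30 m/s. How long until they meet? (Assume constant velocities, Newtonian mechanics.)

Combined speed: v_combined = 12 + 30 = 42 m/s
Time to meet: t = d/v_combined = 250/42 = 5.95 s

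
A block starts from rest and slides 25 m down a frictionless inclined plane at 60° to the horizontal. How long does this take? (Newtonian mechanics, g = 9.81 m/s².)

a = g sin(θ) = 9.81 × sin(60°) = 8.4957 m/s²
t = √(2d/a) = √(2 × 25 / 8.4957) = 2.43 s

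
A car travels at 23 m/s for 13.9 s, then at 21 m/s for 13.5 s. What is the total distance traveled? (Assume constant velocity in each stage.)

d₁ = v₁t₁ = 23 × 13.9 = 319.7 m
d₂ = v₂t₂ = 21 × 13.5 = 283.5 m
d_total = 319.7 + 283.5 = 603.2 m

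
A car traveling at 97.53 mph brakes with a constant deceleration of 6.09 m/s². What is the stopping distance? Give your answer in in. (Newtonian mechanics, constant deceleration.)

v₀ = 97.53 mph × 0.44704 = 43.5998 m/s
d = v₀² / (2a) = 43.5998² / (2 × 6.09) = 1900.94 / 12.18 = 156.071 m
d = 156.071 m / 0.0254 = 6145 in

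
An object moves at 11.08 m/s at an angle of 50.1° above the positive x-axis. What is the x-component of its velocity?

vₓ = v cos(θ) = 11.08 × cos(50.1°) = 7.11 m/s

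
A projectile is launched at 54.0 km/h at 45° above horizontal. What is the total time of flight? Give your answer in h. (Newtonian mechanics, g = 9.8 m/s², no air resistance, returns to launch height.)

v₀ = 54.0 km/h × 0.2777777777777778 = 15.0 m/s
T = 2 × v₀ × sin(θ) / g = 2 × 15.0 × sin(45°) / 9.8 = 2 × 15.0 × 0.707107 / 9.8 = 2.16461 s
T = 2.16461 s / 3600.0 = 0.0006013 h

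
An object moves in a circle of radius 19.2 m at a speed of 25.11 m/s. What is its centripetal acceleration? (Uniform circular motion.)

a_c = v²/r = 25.11²/19.2 = 630.5121/19.2 = 32.84 m/s²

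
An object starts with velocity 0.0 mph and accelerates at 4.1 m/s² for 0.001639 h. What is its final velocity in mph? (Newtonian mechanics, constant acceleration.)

v₀ = 0.0 mph × 0.44704 = 0.0 m/s
t = 0.001639 h × 3600.0 = 5.9004 s
v = v₀ + a × t = 0.0 + 4.1 × 5.9004 = 24.1916 m/s
v = 24.1916 m/s / 0.44704 = 54.12 mph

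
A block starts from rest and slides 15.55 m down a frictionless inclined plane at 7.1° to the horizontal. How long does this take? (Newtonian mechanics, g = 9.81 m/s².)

a = g sin(θ) = 9.81 × sin(7.1°) = 1.2125 m/s²
t = √(2d/a) = √(2 × 15.55 / 1.2125) = 5.06 s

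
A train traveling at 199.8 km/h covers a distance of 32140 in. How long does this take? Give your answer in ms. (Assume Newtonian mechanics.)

d = 32140 in × 0.0254 = 816.356 m
v = 199.8 km/h × 0.2777777777777778 = 55.5 m/s
t = d / v = 816.356 / 55.5 = 14.7091 s
t = 14.7091 s / 0.001 = 14710 ms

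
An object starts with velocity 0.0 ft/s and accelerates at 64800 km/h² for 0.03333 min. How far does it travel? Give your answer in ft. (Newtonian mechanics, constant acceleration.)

v₀ = 0.0 ft/s × 0.3048 = 0.0 m/s
a = 64800 km/h² × 7.716049382716049e-05 = 5.0 m/s²
t = 0.03333 min × 60.0 = 1.9998 s
d = v₀ × t + ½ × a × t² = 0.0 × 1.9998 + 0.5 × 5.0 × 1.9998² = 9.998 m
d = 9.998 m / 0.3048 = 32.8 ft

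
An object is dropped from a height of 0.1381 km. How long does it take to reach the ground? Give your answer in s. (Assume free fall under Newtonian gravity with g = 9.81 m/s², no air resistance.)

h = 0.1381 km × 1000.0 = 138.1 m
t = √(2h/g) = √(2 × 138.1 / 9.81) = 5.306 s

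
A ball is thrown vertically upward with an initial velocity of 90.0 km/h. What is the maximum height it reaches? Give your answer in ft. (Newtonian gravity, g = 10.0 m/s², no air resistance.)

v₀ = 90.0 km/h × 0.2777777777777778 = 25.0 m/s
h_max = v₀² / (2g) = 25.0² / (2 × 10.0) = 625.0 / 20.0 = 31.25 m
h_max = 31.25 m / 0.3048 = 102.5 ft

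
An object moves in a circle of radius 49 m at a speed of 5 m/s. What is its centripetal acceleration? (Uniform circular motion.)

a_c = v²/r = 5²/49 = 25/49 = 0.51 m/s²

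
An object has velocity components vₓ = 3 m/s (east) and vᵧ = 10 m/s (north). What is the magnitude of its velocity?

|v| = √(vₓ² + vᵧ²) = √(3² + 10²) = √(109) = 10.44 m/s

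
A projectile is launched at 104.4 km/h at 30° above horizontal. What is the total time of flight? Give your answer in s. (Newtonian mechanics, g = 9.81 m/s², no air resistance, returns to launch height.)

v₀ = 104.4 km/h × 0.2777777777777778 = 29.0 m/s
T = 2 × v₀ × sin(θ) / g = 2 × 29.0 × sin(30°) / 9.81 = 2 × 29.0 × 0.5 / 9.81 = 2.956 s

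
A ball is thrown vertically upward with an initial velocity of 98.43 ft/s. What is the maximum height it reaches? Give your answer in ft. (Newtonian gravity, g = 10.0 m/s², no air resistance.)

v₀ = 98.43 ft/s × 0.3048 = 30.0015 m/s
h_max = v₀² / (2g) = 30.0015² / (2 × 10.0) = 900.09 / 20.0 = 45.0045 m
h_max = 45.0045 m / 0.3048 = 147.7 ft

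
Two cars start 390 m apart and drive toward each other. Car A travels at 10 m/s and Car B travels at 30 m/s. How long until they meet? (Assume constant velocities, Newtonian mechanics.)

Combined speed: v_combined = 10 + 30 = 40 m/s
Time to meet: t = d/v_combined = 390/40 = 9.75 s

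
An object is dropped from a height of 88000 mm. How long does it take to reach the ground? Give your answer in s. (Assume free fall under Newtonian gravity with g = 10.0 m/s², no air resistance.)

h = 88000 mm × 0.001 = 88.0 m
t = √(2h/g) = √(2 × 88.0 / 10.0) = 4.195 s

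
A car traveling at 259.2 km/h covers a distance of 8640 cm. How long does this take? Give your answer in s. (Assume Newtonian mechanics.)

d = 8640 cm × 0.01 = 86.4 m
v = 259.2 km/h × 0.2777777777777778 = 72.0 m/s
t = d / v = 86.4 / 72.0 = 1.2 s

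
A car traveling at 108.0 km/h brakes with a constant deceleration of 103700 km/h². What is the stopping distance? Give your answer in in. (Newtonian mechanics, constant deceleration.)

v₀ = 108.0 km/h × 0.2777777777777778 = 30.0 m/s
a = 103700 km/h² × 7.716049382716049e-05 = 8.00154 m/s²
d = v₀² / (2a) = 30.0² / (2 × 8.00154) = 900.0 / 16.0031 = 56.2391 m
d = 56.2391 m / 0.0254 = 2214 in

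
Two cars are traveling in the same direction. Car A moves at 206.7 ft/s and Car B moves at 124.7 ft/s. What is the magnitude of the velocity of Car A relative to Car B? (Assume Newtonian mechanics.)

v_rel = |v_A - v_B| = |206.7 - 124.7| = 82.0 ft/s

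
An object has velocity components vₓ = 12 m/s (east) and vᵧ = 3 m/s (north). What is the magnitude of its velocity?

|v| = √(vₓ² + vᵧ²) = √(12² + 3²) = √(153) = 12.37 m/s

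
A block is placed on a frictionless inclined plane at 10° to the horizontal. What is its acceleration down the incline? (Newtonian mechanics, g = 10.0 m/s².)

a = g sin(θ) = 10.0 × sin(10°) = 10.0 × 0.1736 = 1.74 m/s²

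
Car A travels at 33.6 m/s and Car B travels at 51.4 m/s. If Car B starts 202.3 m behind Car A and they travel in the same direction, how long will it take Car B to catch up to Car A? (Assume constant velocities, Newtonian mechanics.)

Relative speed: v_rel = 51.4 - 33.6 = 17.8 m/s
Time to catch: t = d₀/v_rel = 202.3/17.8 = 11.37 s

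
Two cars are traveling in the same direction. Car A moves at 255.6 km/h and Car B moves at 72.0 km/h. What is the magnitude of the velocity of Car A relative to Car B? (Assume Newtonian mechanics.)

v_rel = |v_A - v_B| = |255.6 - 72.0| = 183.6 km/h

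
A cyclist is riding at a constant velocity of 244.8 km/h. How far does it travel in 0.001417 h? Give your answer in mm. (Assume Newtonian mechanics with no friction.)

v = 244.8 km/h × 0.2777777777777778 = 68.0 m/s
t = 0.001417 h × 3600.0 = 5.1012 s
d = v × t = 68.0 × 5.1012 = 346.882 m
d = 346.882 m / 0.001 = 346900 mm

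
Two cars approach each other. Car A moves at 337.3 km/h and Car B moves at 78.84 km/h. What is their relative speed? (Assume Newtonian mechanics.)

v_rel = v_A + v_B = 337.3 + 78.84 = 416.14 km/h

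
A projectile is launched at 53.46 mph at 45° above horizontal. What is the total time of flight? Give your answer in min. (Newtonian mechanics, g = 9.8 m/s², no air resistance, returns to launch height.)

v₀ = 53.46 mph × 0.44704 = 23.8988 m/s
T = 2 × v₀ × sin(θ) / g = 2 × 23.8988 × sin(45°) / 9.8 = 2 × 23.8988 × 0.707107 / 9.8 = 3.44878 s
T = 3.44878 s / 60.0 = 0.05748 min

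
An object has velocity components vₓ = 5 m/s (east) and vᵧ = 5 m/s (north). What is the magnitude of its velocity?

|v| = √(vₓ² + vᵧ²) = √(5² + 5²) = √(50) = 7.07 m/s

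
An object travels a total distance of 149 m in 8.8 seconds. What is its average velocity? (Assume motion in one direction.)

v_avg = Δd / Δt = 149 / 8.8 = 16.93 m/s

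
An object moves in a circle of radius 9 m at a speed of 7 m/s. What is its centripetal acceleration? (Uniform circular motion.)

a_c = v²/r = 7²/9 = 49/9 = 5.44 m/s²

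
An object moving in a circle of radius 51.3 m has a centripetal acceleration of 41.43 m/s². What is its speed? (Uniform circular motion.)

v = √(a_c × r) = √(41.43 × 51.3) = 46.1 m/s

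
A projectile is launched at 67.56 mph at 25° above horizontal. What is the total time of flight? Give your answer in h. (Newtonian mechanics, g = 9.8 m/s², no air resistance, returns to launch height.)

v₀ = 67.56 mph × 0.44704 = 30.202 m/s
T = 2 × v₀ × sin(θ) / g = 2 × 30.202 × sin(25°) / 9.8 = 2 × 30.202 × 0.422618 / 9.8 = 2.60488 s
T = 2.60488 s / 3600.0 = 0.0007236 h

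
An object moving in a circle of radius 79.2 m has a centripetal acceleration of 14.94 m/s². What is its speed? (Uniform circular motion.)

v = √(a_c × r) = √(14.94 × 79.2) = 34.4 m/s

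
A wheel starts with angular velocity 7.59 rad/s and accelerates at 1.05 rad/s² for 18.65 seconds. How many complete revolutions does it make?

θ = ω₀t + ½αt² = 7.59×18.65 + ½×1.05×18.65² = 324.1603125 rad
Total revolutions = θ/(2π) = 324.1603125/(2π) = 51.59
Complete revolutions = ⌊51.59⌋ = 51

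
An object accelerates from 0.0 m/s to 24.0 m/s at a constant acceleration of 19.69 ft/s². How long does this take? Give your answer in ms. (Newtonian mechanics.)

a = 19.69 ft/s² × 0.3048 = 6.00151 m/s²
t = (v - v₀) / a = (24.0 - 0.0) / 6.00151 = 3.99899 s
t = 3.99899 s / 0.001 = 3999 ms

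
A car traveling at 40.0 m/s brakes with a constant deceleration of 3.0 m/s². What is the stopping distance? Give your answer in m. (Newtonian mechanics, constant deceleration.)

d = v₀² / (2a) = 40.0² / (2 × 3.0) = 1600.0 / 6.0 = 266.7 m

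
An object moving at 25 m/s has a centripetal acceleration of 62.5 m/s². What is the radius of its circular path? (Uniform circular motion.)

r = v²/a_c = 25²/62.5 = 10.0 m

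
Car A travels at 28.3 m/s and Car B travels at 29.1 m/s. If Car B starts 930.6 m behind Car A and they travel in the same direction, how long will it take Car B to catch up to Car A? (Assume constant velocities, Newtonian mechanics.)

Relative speed: v_rel = 29.1 - 28.3 = 0.8 m/s
Time to catch: t = d₀/v_rel = 930.6/0.8 = 1163.25 s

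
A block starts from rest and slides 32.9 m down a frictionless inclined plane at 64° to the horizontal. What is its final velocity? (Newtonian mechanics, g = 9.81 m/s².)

a = g sin(θ) = 9.81 × sin(64°) = 8.8172 m/s²
v = √(2ad) = √(2 × 8.8172 × 32.9) = 24.09 m/s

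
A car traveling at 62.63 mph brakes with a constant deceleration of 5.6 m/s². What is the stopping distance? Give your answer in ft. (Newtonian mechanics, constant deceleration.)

v₀ = 62.63 mph × 0.44704 = 27.9981 m/s
d = v₀² / (2a) = 27.9981² / (2 × 5.6) = 783.894 / 11.2 = 69.9905 m
d = 69.9905 m / 0.3048 = 229.6 ft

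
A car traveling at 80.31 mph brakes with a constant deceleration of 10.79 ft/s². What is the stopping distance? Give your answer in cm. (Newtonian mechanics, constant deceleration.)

v₀ = 80.31 mph × 0.44704 = 35.9018 m/s
a = 10.79 ft/s² × 0.3048 = 3.28879 m/s²
d = v₀² / (2a) = 35.9018² / (2 × 3.28879) = 1288.94 / 6.57758 = 195.96 m
d = 195.96 m / 0.01 = 19600 cm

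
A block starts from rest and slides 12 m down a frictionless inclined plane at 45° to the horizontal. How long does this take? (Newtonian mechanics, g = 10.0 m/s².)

a = g sin(θ) = 10.0 × sin(45°) = 7.0711 m/s²
t = √(2d/a) = √(2 × 12 / 7.0711) = 1.84 s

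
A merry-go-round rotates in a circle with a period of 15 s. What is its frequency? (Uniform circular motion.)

f = 1/T = 1/15 = 0.0667 Hz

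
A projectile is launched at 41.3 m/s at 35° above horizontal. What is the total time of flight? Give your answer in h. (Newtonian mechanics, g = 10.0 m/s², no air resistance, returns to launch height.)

T = 2 × v₀ × sin(θ) / g = 2 × 41.3 × sin(35°) / 10.0 = 2 × 41.3 × 0.573576 / 10.0 = 4.73774 s
T = 4.73774 s / 3600.0 = 0.001316 h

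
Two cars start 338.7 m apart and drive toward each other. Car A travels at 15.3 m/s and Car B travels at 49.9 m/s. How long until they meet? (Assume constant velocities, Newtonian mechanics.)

Combined speed: v_combined = 15.3 + 49.9 = 65.2 m/s
Time to meet: t = d/v_combined = 338.7/65.2 = 5.19 s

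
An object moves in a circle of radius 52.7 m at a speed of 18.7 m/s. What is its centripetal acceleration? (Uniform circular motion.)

a_c = v²/r = 18.7²/52.7 = 349.69/52.7 = 6.64 m/s²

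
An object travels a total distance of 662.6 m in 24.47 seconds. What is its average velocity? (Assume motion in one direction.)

v_avg = Δd / Δt = 662.6 / 24.47 = 27.08 m/s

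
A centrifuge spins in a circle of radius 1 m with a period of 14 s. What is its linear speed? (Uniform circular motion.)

v = 2πr/T = 2π×1/14 = 0.45 m/s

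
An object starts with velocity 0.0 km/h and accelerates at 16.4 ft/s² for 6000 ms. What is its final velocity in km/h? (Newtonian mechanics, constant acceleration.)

v₀ = 0.0 km/h × 0.2777777777777778 = 0.0 m/s
a = 16.4 ft/s² × 0.3048 = 4.99872 m/s²
t = 6000 ms × 0.001 = 6.0 s
v = v₀ + a × t = 0.0 + 4.99872 × 6.0 = 29.9923 m/s
v = 29.9923 m/s / 0.2777777777777778 = 108.0 km/h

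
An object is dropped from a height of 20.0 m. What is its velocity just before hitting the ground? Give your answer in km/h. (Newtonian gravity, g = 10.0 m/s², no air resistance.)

v = √(2gh) = √(2 × 10.0 × 20.0) = 20.0 m/s
v = 20.0 m/s / 0.2777777777777778 = 72.0 km/h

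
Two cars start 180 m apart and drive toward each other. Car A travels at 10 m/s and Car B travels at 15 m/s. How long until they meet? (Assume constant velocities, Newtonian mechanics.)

Combined speed: v_combined = 10 + 15 = 25 m/s
Time to meet: t = d/v_combined = 180/25 = 7.2 s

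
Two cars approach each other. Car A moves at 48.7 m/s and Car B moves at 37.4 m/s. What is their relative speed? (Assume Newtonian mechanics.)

v_rel = v_A + v_B = 48.7 + 37.4 = 86.1 m/s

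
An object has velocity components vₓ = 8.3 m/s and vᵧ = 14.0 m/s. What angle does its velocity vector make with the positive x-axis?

θ = arctan(vᵧ/vₓ) = arctan(14.0/8.3) = 59.34°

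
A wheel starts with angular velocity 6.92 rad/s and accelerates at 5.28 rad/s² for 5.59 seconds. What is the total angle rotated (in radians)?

θ = ω₀t + ½αt² = 6.92×5.59 + ½×5.28×5.59² = 121.18 rad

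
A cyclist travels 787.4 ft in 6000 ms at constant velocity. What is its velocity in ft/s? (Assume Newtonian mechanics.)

d = 787.4 ft × 0.3048 = 240.0 m
t = 6000 ms × 0.001 = 6.0 s
v = d / t = 240.0 / 6.0 = 40.0 m/s
v = 40.0 m/s / 0.3048 = 131.2 ft/s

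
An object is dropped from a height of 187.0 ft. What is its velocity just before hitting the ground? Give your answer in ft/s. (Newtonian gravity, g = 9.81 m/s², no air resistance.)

h = 187.0 ft × 0.3048 = 56.9976 m
v = √(2gh) = √(2 × 9.81 × 56.9976) = 33.4409 m/s
v = 33.4409 m/s / 0.3048 = 109.7 ft/s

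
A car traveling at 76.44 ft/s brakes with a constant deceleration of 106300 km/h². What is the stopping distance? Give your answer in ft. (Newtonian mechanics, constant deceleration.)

v₀ = 76.44 ft/s × 0.3048 = 23.2989 m/s
a = 106300 km/h² × 7.716049382716049e-05 = 8.20216 m/s²
d = v₀² / (2a) = 23.2989² / (2 × 8.20216) = 542.839 / 16.4043 = 33.0913 m
d = 33.0913 m / 0.3048 = 108.6 ft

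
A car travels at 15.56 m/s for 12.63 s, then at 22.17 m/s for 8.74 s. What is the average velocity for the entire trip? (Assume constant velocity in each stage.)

d₁ = v₁t₁ = 15.56 × 12.63 = 196.5228 m
d₂ = v₂t₂ = 22.17 × 8.74 = 193.7658 m
d_total = 390.2886 m, t_total = 21.37 s
v_avg = d_total/t_total = 390.2886/21.37 = 18.26 m/s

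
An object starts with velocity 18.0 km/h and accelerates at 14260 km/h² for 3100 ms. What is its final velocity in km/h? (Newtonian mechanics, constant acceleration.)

v₀ = 18.0 km/h × 0.2777777777777778 = 5.0 m/s
a = 14260 km/h² × 7.716049382716049e-05 = 1.10031 m/s²
t = 3100 ms × 0.001 = 3.1 s
v = v₀ + a × t = 5.0 + 1.10031 × 3.1 = 8.41096 m/s
v = 8.41096 m/s / 0.2777777777777778 = 30.28 km/h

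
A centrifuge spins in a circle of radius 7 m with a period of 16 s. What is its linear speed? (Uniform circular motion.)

v = 2πr/T = 2π×7/16 = 2.75 m/s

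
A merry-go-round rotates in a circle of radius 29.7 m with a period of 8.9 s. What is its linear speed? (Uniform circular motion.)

v = 2πr/T = 2π×29.7/8.9 = 20.97 m/s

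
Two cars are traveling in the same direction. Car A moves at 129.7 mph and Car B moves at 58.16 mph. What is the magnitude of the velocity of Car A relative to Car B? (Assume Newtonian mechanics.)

v_rel = |v_A - v_B| = |129.7 - 58.16| = 71.54 mph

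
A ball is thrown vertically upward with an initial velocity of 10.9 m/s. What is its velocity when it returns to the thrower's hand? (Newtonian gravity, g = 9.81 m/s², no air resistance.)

By conservation of energy (no air resistance), the ball returns to the throw height with the same speed as launch, but directed downward.
|v_ground| = v₀ = 10.9 m/s
v_ground = 10.9 m/s (downward)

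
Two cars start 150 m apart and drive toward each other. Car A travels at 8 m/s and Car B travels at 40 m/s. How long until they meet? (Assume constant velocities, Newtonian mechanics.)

Combined speed: v_combined = 8 + 40 = 48 m/s
Time to meet: t = d/v_combined = 150/48 = 3.12 s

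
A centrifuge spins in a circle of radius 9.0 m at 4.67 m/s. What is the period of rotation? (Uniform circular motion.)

T = 2πr/v = 2π×9.0/4.67 = 12.11 s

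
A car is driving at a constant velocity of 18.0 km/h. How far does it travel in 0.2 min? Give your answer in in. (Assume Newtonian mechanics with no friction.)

v = 18.0 km/h × 0.2777777777777778 = 5.0 m/s
t = 0.2 min × 60.0 = 12.0 s
d = v × t = 5.0 × 12.0 = 60.0 m
d = 60.0 m / 0.0254 = 2362 in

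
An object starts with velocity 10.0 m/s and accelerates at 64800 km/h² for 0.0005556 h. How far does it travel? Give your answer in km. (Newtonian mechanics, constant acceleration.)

a = 64800 km/h² × 7.716049382716049e-05 = 5.0 m/s²
t = 0.0005556 h × 3600.0 = 2.00016 s
d = v₀ × t + ½ × a × t² = 10.0 × 2.00016 + 0.5 × 5.0 × 2.00016² = 30.0032 m
d = 30.0032 m / 1000.0 = 0.03 km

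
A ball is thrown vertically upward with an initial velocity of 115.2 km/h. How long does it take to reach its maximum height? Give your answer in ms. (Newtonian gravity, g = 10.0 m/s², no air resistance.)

v₀ = 115.2 km/h × 0.2777777777777778 = 32.0 m/s
t_up = v₀ / g = 32.0 / 10.0 = 3.2 s
t_up = 3.2 s / 0.001 = 3200 ms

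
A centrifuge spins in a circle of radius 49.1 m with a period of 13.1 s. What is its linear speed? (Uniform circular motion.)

v = 2πr/T = 2π×49.1/13.1 = 23.55 m/s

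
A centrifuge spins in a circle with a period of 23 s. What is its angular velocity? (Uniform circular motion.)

ω = 2π/T = 2π/23 = 0.2732 rad/s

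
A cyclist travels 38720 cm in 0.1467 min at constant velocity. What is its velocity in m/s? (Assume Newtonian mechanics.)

d = 38720 cm × 0.01 = 387.2 m
t = 0.1467 min × 60.0 = 8.802 s
v = d / t = 387.2 / 8.802 = 43.99 m/s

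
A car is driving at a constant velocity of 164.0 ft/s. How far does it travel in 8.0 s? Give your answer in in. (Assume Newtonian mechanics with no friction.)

v = 164.0 ft/s × 0.3048 = 49.9872 m/s
d = v × t = 49.9872 × 8.0 = 399.898 m
d = 399.898 m / 0.0254 = 15740 in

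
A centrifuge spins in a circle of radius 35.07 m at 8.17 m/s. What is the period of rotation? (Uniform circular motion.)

T = 2πr/v = 2π×35.07/8.17 = 26.97 s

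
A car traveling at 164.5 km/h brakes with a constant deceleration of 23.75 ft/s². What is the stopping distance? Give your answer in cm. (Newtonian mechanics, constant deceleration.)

v₀ = 164.5 km/h × 0.2777777777777778 = 45.6944 m/s
a = 23.75 ft/s² × 0.3048 = 7.239 m/s²
d = v₀² / (2a) = 45.6944² / (2 × 7.239) = 2087.98 / 14.478 = 144.217 m
d = 144.217 m / 0.01 = 14420 cm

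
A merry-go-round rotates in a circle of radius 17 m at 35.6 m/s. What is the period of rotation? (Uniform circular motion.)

T = 2πr/v = 2π×17/35.6 = 3.0 s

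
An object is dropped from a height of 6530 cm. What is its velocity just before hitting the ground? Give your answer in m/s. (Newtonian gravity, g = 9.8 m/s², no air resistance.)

h = 6530 cm × 0.01 = 65.3 m
v = √(2gh) = √(2 × 9.8 × 65.3) = 35.78 m/s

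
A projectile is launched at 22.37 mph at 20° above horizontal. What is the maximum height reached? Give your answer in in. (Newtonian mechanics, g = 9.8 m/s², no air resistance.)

v₀ = 22.37 mph × 0.44704 = 10.0003 m/s
H = v₀² × sin²(θ) / (2g) = 10.0003² × sin(20°)² / (2 × 9.8) = 100.006 × 0.116978 / 19.6 = 0.596862 m
H = 0.596862 m / 0.0254 = 23.5 in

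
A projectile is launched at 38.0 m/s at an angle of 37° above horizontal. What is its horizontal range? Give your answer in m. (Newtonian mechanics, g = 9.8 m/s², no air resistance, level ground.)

R = v₀² × sin(2θ) / g = 38.0² × sin(2 × 37°) / 9.8 = 1444.0 × 0.961262 / 9.8 = 141.6 m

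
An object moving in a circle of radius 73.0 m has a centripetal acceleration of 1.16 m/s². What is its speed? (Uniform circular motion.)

v = √(a_c × r) = √(1.16 × 73.0) = 9.2 m/s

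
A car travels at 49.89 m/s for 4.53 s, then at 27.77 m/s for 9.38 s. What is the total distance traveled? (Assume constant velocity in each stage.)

d₁ = v₁t₁ = 49.89 × 4.53 = 226.0017 m
d₂ = v₂t₂ = 27.77 × 9.38 = 260.4826 m
d_total = 226.0017 + 260.4826 = 486.48 m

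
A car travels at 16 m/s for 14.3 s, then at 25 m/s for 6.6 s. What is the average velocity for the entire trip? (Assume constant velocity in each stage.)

d₁ = v₁t₁ = 16 × 14.3 = 228.8 m
d₂ = v₂t₂ = 25 × 6.6 = 165.0 m
d_total = 393.8 m, t_total = 20.9 s
v_avg = d_total/t_total = 393.8/20.9 = 18.84 m/s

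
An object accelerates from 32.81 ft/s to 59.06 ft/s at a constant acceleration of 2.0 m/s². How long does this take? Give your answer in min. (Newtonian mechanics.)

v₀ = 32.81 ft/s × 0.3048 = 10.0005 m/s
v = 59.06 ft/s × 0.3048 = 18.0015 m/s
t = (v - v₀) / a = (18.0015 - 10.0005) / 2.0 = 4.0005 s
t = 4.0005 s / 60.0 = 0.06667 min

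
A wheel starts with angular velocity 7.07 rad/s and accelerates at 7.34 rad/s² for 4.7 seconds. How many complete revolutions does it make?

θ = ω₀t + ½αt² = 7.07×4.7 + ½×7.34×4.7² = 114.2993 rad
Total revolutions = θ/(2π) = 114.2993/(2π) = 18.19
Complete revolutions = ⌊18.19⌋ = 18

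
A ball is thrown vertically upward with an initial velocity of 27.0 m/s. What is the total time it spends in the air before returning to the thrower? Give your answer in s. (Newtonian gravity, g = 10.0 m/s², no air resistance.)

t_total = 2 × v₀ / g = 2 × 27.0 / 10.0 = 5.4 s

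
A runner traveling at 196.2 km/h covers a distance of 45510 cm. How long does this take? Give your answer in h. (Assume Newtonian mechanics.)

d = 45510 cm × 0.01 = 455.1 m
v = 196.2 km/h × 0.2777777777777778 = 54.5 m/s
t = d / v = 455.1 / 54.5 = 8.35046 s
t = 8.35046 s / 3600.0 = 0.00232 h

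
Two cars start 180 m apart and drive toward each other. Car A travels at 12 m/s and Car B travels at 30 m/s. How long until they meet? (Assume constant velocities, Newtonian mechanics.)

Combined speed: v_combined = 12 + 30 = 42 m/s
Time to meet: t = d/v_combined = 180/42 = 4.29 s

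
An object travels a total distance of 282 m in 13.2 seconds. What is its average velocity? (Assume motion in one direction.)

v_avg = Δd / Δt = 282 / 13.2 = 21.36 m/s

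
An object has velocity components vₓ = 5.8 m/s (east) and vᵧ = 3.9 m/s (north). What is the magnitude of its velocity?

|v| = √(vₓ² + vᵧ²) = √(5.8² + 3.9²) = √(48.85) = 6.99 m/s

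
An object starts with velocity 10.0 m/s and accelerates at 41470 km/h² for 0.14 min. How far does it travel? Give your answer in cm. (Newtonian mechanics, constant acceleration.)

a = 41470 km/h² × 7.716049382716049e-05 = 3.19985 m/s²
t = 0.14 min × 60.0 = 8.4 s
d = v₀ × t + ½ × a × t² = 10.0 × 8.4 + 0.5 × 3.19985 × 8.4² = 196.891 m
d = 196.891 m / 0.01 = 19690 cm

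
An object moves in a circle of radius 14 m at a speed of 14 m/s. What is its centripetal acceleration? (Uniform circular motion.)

a_c = v²/r = 14²/14 = 196/14 = 14.0 m/s²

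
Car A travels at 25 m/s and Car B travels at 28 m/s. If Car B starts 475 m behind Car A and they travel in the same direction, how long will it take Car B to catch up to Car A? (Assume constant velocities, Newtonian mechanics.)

Relative speed: v_rel = 28 - 25 = 3 m/s
Time to catch: t = d₀/v_rel = 475/3 = 158.33 s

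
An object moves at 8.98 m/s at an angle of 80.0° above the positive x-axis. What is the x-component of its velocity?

vₓ = v cos(θ) = 8.98 × cos(80.0°) = 1.56 m/s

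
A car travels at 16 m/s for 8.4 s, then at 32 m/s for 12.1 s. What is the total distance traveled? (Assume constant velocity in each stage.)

d₁ = v₁t₁ = 16 × 8.4 = 134.4 m
d₂ = v₂t₂ = 32 × 12.1 = 387.2 m
d_total = 134.4 + 387.2 = 521.6 m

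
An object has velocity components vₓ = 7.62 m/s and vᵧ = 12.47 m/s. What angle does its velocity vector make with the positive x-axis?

θ = arctan(vᵧ/vₓ) = arctan(12.47/7.62) = 58.57°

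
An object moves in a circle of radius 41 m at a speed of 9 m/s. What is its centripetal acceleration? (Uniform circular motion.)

a_c = v²/r = 9²/41 = 81/41 = 1.98 m/s²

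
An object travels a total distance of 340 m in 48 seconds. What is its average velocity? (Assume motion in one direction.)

v_avg = Δd / Δt = 340 / 48 = 7.08 m/s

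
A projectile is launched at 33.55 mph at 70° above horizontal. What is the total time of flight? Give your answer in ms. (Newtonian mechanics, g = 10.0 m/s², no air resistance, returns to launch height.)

v₀ = 33.55 mph × 0.44704 = 14.9982 m/s
T = 2 × v₀ × sin(θ) / g = 2 × 14.9982 × sin(70°) / 10.0 = 2 × 14.9982 × 0.939693 / 10.0 = 2.81874 s
T = 2.81874 s / 0.001 = 2819 ms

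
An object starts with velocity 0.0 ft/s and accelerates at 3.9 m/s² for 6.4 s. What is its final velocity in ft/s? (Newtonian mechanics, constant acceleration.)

v₀ = 0.0 ft/s × 0.3048 = 0.0 m/s
v = v₀ + a × t = 0.0 + 3.9 × 6.4 = 24.96 m/s
v = 24.96 m/s / 0.3048 = 81.89 ft/s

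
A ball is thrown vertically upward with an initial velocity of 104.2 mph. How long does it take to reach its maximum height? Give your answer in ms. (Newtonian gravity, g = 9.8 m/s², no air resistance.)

v₀ = 104.2 mph × 0.44704 = 46.5816 m/s
t_up = v₀ / g = 46.5816 / 9.8 = 4.75322 s
t_up = 4.75322 s / 0.001 = 4753 ms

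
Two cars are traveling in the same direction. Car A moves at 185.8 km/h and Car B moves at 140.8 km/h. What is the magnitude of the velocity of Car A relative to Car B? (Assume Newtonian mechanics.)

v_rel = |v_A - v_B| = |185.8 - 140.8| = 45.0 km/h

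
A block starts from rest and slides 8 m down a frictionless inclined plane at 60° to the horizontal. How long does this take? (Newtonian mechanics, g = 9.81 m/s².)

a = g sin(θ) = 9.81 × sin(60°) = 8.4957 m/s²
t = √(2d/a) = √(2 × 8 / 8.4957) = 1.37 s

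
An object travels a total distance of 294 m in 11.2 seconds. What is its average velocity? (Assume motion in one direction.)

v_avg = Δd / Δt = 294 / 11.2 = 26.25 m/s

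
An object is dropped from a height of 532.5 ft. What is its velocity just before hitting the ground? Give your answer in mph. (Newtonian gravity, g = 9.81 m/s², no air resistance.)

h = 532.5 ft × 0.3048 = 162.306 m
v = √(2gh) = √(2 × 9.81 × 162.306) = 56.4309 m/s
v = 56.4309 m/s / 0.44704 = 126.2 mph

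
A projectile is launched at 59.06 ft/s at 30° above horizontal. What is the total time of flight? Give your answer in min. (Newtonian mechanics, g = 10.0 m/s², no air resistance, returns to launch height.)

v₀ = 59.06 ft/s × 0.3048 = 18.0015 m/s
T = 2 × v₀ × sin(θ) / g = 2 × 18.0015 × sin(30°) / 10.0 = 2 × 18.0015 × 0.5 / 10.0 = 1.80015 s
T = 1.80015 s / 60.0 = 0.03 min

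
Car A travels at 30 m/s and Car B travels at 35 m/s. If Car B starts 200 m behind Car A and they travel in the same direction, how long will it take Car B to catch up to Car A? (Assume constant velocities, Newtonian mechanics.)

Relative speed: v_rel = 35 - 30 = 5 m/s
Time to catch: t = d₀/v_rel = 200/5 = 40.0 s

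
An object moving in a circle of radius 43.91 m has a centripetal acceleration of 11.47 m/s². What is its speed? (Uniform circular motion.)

v = √(a_c × r) = √(11.47 × 43.91) = 22.44 m/s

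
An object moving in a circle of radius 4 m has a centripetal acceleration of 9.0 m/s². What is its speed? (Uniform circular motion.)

v = √(a_c × r) = √(9.0 × 4) = 6.0 m/s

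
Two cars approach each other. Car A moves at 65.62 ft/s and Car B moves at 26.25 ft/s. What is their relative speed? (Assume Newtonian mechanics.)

v_rel = v_A + v_B = 65.62 + 26.25 = 91.87 ft/s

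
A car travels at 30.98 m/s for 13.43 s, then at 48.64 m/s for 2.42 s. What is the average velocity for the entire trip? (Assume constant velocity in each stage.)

d₁ = v₁t₁ = 30.98 × 13.43 = 416.0614 m
d₂ = v₂t₂ = 48.64 × 2.42 = 117.7088 m
d_total = 533.7702 m, t_total = 15.85 s
v_avg = d_total/t_total = 533.7702/15.85 = 33.68 m/s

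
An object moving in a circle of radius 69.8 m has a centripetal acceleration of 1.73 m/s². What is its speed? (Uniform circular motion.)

v = √(a_c × r) = √(1.73 × 69.8) = 10.99 m/s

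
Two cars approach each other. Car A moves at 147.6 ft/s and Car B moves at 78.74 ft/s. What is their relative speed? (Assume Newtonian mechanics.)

v_rel = v_A + v_B = 147.6 + 78.74 = 226.34 ft/s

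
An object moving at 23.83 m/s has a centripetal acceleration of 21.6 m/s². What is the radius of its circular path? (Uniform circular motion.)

r = v²/a_c = 23.83²/21.6 = 26.29 m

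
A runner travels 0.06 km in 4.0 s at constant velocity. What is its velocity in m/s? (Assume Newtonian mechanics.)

d = 0.06 km × 1000.0 = 60.0 m
v = d / t = 60.0 / 4.0 = 15.0 m/s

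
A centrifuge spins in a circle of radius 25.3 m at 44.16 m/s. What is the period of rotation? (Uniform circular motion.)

T = 2πr/v = 2π×25.3/44.16 = 3.6 s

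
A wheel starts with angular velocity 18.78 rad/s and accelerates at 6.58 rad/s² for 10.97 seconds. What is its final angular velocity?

ω = ω₀ + αt = 18.78 + 6.58 × 10.97 = 90.96 rad/s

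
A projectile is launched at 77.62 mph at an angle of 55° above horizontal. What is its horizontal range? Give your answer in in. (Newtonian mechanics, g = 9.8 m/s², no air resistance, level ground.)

v₀ = 77.62 mph × 0.44704 = 34.6992 m/s
R = v₀² × sin(2θ) / g = 34.6992² × sin(2 × 55°) / 9.8 = 1204.03 × 0.939693 / 9.8 = 115.451 m
R = 115.451 m / 0.0254 = 4545 in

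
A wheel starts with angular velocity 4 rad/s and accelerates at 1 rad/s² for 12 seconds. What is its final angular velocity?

ω = ω₀ + αt = 4 + 1 × 12 = 16 rad/s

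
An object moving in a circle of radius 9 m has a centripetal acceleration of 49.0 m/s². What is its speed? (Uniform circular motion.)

v = √(a_c × r) = √(49.0 × 9) = 21.0 m/s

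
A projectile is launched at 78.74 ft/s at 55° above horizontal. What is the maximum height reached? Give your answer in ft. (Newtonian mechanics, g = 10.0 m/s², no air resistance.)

v₀ = 78.74 ft/s × 0.3048 = 24.0 m/s
H = v₀² × sin²(θ) / (2g) = 24.0² × sin(55°)² / (2 × 10.0) = 576.0 × 0.67101 / 20.0 = 19.3251 m
H = 19.3251 m / 0.3048 = 63.4 ft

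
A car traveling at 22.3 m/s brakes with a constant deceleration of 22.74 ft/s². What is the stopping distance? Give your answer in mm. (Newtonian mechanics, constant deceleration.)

a = 22.74 ft/s² × 0.3048 = 6.93115 m/s²
d = v₀² / (2a) = 22.3² / (2 × 6.93115) = 497.29 / 13.8623 = 35.8736 m
d = 35.8736 m / 0.001 = 35870 mm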